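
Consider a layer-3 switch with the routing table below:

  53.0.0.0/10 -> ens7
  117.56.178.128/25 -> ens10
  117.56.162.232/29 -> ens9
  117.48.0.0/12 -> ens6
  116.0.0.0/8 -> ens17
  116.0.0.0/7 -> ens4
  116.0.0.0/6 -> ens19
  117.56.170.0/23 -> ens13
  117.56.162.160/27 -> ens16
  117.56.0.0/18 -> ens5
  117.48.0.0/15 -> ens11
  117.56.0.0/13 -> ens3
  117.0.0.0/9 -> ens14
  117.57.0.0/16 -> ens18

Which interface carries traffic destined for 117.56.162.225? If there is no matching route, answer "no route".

ens3

Routes whose prefix contains 117.56.162.225:
  116.0.0.0/6 (116.0.0.0 - 119.255.255.255) -> ens19
  116.0.0.0/7 (116.0.0.0 - 117.255.255.255) -> ens4
  117.0.0.0/9 (117.0.0.0 - 117.127.255.255) -> ens14
  117.48.0.0/12 (117.48.0.0 - 117.63.255.255) -> ens6
  117.56.0.0/13 (117.56.0.0 - 117.63.255.255) -> ens3
More-specific entries that do NOT match:
  117.56.162.232/29 (117.56.162.232 - 117.56.162.239) does not contain 117.56.162.225
  117.56.162.160/27 (117.56.162.160 - 117.56.162.191) does not contain 117.56.162.225
  117.56.178.128/25 (117.56.178.128 - 117.56.178.255) does not contain 117.56.162.225
  117.56.170.0/23 (117.56.170.0 - 117.56.171.255) does not contain 117.56.162.225
  117.56.0.0/18 (117.56.0.0 - 117.56.63.255) does not contain 117.56.162.225
  117.57.0.0/16 (117.57.0.0 - 117.57.255.255) does not contain 117.56.162.225
  117.48.0.0/15 (117.48.0.0 - 117.49.255.255) does not contain 117.56.162.225
Longest matching prefix is /13 -> interface ens3.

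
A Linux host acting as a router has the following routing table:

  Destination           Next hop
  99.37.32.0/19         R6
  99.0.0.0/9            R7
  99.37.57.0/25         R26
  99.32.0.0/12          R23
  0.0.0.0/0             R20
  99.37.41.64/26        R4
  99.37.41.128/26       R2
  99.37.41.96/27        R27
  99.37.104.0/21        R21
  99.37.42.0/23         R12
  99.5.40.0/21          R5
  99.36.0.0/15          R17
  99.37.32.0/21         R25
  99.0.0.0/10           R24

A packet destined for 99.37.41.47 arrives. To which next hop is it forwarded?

R6

Routes whose prefix contains 99.37.41.47:
  0.0.0.0/0 (default, matches everything) -> R20
  99.0.0.0/9 (99.0.0.0 - 99.127.255.255) -> R7
  99.0.0.0/10 (99.0.0.0 - 99.63.255.255) -> R24
  99.32.0.0/12 (99.32.0.0 - 99.47.255.255) -> R23
  99.36.0.0/15 (99.36.0.0 - 99.37.255.255) -> R17
  99.37.32.0/19 (99.37.32.0 - 99.37.63.255) -> R6
More-specific entries that do NOT match:
  99.37.41.96/27 (99.37.41.96 - 99.37.41.127) does not contain 99.37.41.47
  99.37.41.64/26 (99.37.41.64 - 99.37.41.127) does not contain 99.37.41.47
  99.37.41.128/26 (99.37.41.128 - 99.37.41.191) does not contain 99.37.41.47
  99.37.57.0/25 (99.37.57.0 - 99.37.57.127) does not contain 99.37.41.47
  99.37.42.0/23 (99.37.42.0 - 99.37.43.255) does not contain 99.37.41.47
  99.37.104.0/21 (99.37.104.0 - 99.37.111.255) does not contain 99.37.41.47
  99.5.40.0/21 (99.5.40.0 - 99.5.47.255) does not contain 99.37.41.47
  99.37.32.0/21 (99.37.32.0 - 99.37.39.255) does not contain 99.37.41.47
Longest matching prefix is /19 -> next hop R6.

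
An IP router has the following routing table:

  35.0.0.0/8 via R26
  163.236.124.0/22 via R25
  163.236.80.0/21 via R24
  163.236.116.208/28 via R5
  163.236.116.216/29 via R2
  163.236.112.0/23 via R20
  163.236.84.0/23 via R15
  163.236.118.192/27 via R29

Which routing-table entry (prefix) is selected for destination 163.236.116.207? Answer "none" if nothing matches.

none

163.236.116.207 is outside every listed prefix and there is no default route.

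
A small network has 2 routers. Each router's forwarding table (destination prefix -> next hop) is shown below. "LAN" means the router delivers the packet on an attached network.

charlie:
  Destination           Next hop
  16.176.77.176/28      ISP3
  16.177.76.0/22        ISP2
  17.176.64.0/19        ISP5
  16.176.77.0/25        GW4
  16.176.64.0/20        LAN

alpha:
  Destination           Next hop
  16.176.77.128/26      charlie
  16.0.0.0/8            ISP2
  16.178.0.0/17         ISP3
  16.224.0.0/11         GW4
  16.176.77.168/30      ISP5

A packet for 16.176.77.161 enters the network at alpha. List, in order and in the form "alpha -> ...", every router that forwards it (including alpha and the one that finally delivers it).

alpha -> charlie

At alpha: longest match for 16.176.77.161 is 16.176.77.128/26 -> charlie
At charlie: longest match for 16.176.77.161 is 16.176.64.0/20 -> LAN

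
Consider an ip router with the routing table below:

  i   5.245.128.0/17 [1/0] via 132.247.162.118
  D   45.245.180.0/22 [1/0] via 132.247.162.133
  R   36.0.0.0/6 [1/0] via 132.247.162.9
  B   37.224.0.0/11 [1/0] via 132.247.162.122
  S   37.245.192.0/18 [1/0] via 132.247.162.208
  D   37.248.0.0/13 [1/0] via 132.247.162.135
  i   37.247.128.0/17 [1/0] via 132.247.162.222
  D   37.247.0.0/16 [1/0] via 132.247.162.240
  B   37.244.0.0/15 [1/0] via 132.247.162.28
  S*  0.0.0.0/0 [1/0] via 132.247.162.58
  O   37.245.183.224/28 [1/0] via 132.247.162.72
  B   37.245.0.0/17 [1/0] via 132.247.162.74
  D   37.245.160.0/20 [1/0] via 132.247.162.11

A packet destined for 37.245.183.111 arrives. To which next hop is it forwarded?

132.247.162.28

Routes whose prefix contains 37.245.183.111:
  0.0.0.0/0 (default, matches everything) -> 132.247.162.58
  36.0.0.0/6 (36.0.0.0 - 39.255.255.255) -> 132.247.162.9
  37.224.0.0/11 (37.224.0.0 - 37.255.255.255) -> 132.247.162.122
  37.244.0.0/15 (37.244.0.0 - 37.245.255.255) -> 132.247.162.28
More-specific entries that do NOT match:
  37.245.183.224/28 (37.245.183.224 - 37.245.183.239) does not contain 37.245.183.111
  45.245.180.0/22 (45.245.180.0 - 45.245.183.255) does not contain 37.245.183.111
  37.245.160.0/20 (37.245.160.0 - 37.245.175.255) does not contain 37.245.183.111
  37.245.192.0/18 (37.245.192.0 - 37.245.255.255) does not contain 37.245.183.111
  5.245.128.0/17 (5.245.128.0 - 5.245.255.255) does not contain 37.245.183.111
  37.247.128.0/17 (37.247.128.0 - 37.247.255.255) does not contain 37.245.183.111
  37.245.0.0/17 (37.245.0.0 - 37.245.127.255) does not contain 37.245.183.111
  37.247.0.0/16 (37.247.0.0 - 37.247.255.255) does not contain 37.245.183.111
Longest matching prefix is /15 -> next hop 132.247.162.28.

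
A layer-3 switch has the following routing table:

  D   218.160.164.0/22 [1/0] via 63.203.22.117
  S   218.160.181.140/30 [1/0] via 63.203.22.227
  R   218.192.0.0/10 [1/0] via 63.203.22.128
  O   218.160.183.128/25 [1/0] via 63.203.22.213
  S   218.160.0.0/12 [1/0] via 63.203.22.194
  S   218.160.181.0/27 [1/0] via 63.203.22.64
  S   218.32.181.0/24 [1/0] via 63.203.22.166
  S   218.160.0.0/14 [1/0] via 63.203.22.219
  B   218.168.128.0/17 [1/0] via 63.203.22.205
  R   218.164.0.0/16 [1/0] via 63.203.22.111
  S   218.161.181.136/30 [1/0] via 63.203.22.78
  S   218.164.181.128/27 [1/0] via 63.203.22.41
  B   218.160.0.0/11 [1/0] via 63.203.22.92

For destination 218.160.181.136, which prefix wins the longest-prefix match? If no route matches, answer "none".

Entries matching 218.160.181.136:
  218.160.0.0/11 (218.160.0.0 - 218.191.255.255)
  218.160.0.0/12 (218.160.0.0 - 218.175.255.255)
  218.160.0.0/14 (218.160.0.0 - 218.163.255.255)
Most specific is 218.160.0.0/14.

218.160.0.0/14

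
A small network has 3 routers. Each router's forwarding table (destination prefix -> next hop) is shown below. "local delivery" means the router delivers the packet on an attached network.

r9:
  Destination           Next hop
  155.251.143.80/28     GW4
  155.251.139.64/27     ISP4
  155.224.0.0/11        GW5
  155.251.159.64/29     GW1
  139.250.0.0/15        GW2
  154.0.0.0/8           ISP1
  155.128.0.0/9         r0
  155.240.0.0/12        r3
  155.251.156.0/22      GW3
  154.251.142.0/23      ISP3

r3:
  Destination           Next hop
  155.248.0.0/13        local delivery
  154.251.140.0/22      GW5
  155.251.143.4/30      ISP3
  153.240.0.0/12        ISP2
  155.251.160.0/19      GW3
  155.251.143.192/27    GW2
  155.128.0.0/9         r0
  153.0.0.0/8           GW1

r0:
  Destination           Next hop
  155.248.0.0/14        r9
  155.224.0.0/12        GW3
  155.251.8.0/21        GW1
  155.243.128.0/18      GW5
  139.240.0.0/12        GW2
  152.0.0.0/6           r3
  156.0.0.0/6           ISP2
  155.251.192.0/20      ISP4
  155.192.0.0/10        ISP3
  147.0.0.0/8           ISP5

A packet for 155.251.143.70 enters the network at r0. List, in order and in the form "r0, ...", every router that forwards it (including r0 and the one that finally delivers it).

r0, r9, r3

At r0: longest match for 155.251.143.70 is 155.248.0.0/14 -> r9
At r9: longest match for 155.251.143.70 is 155.240.0.0/12 -> r3
At r3: longest match for 155.251.143.70 is 155.248.0.0/13 -> local delivery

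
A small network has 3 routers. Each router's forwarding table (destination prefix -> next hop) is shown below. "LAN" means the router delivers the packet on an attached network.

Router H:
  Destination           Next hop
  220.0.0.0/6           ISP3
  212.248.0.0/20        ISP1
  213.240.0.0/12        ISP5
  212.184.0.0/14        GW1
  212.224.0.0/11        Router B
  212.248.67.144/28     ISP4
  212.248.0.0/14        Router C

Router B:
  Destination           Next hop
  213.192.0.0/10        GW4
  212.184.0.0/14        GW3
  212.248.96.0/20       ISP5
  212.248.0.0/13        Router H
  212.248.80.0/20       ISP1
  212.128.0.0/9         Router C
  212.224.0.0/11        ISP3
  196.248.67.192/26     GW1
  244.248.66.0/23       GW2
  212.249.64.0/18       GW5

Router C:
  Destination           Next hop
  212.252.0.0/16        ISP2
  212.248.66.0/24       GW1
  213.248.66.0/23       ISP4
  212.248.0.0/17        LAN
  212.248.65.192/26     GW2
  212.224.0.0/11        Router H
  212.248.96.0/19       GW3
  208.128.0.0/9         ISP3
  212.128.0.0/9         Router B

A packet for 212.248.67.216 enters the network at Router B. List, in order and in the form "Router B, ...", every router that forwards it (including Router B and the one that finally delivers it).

At Router B: longest match for 212.248.67.216 is 212.248.0.0/13 -> Router H
At Router H: longest match for 212.248.67.216 is 212.248.0.0/14 -> Router C
At Router C: longest match for 212.248.67.216 is 212.248.0.0/17 -> LAN

Router B, Router H, Router C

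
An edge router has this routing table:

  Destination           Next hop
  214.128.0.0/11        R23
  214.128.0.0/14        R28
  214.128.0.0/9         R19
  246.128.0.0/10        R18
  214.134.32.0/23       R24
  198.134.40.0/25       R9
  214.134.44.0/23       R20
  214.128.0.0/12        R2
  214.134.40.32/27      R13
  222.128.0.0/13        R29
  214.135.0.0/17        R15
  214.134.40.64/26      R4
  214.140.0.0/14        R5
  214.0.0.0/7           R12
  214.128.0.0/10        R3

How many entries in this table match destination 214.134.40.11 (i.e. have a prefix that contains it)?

5

Prefixes containing 214.134.40.11:
  214.0.0.0/7 (214.0.0.0 - 215.255.255.255)
  214.128.0.0/9 (214.128.0.0 - 214.255.255.255)
  214.128.0.0/10 (214.128.0.0 - 214.191.255.255)
  214.128.0.0/11 (214.128.0.0 - 214.159.255.255)
  214.128.0.0/12 (214.128.0.0 - 214.143.255.255)
Total matching entries: 5.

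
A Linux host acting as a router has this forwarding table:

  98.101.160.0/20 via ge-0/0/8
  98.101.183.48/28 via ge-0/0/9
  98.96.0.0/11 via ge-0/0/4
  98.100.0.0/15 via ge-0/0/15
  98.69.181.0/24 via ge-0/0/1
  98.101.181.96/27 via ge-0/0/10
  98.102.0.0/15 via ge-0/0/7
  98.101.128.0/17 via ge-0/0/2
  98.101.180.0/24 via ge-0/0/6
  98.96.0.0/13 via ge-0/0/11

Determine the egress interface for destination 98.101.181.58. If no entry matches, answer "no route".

ge-0/0/2

Routes whose prefix contains 98.101.181.58:
  98.96.0.0/11 (98.96.0.0 - 98.127.255.255) -> ge-0/0/4
  98.96.0.0/13 (98.96.0.0 - 98.103.255.255) -> ge-0/0/11
  98.100.0.0/15 (98.100.0.0 - 98.101.255.255) -> ge-0/0/15
  98.101.128.0/17 (98.101.128.0 - 98.101.255.255) -> ge-0/0/2
More-specific entries that do NOT match:
  98.101.183.48/28 (98.101.183.48 - 98.101.183.63) does not contain 98.101.181.58
  98.101.181.96/27 (98.101.181.96 - 98.101.181.127) does not contain 98.101.181.58
  98.69.181.0/24 (98.69.181.0 - 98.69.181.255) does not contain 98.101.181.58
  98.101.180.0/24 (98.101.180.0 - 98.101.180.255) does not contain 98.101.181.58
  98.101.160.0/20 (98.101.160.0 - 98.101.175.255) does not contain 98.101.181.58
Longest matching prefix is /17 -> interface ge-0/0/2.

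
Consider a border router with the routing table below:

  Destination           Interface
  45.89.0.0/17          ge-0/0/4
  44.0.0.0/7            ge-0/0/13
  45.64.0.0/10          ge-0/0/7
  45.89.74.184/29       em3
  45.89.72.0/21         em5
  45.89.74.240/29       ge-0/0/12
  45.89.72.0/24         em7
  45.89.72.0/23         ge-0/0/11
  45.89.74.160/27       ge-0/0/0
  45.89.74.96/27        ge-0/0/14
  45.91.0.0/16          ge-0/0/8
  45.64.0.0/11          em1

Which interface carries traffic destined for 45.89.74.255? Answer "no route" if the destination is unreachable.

Routes whose prefix contains 45.89.74.255:
  44.0.0.0/7 (44.0.0.0 - 45.255.255.255) -> ge-0/0/13
  45.64.0.0/10 (45.64.0.0 - 45.127.255.255) -> ge-0/0/7
  45.64.0.0/11 (45.64.0.0 - 45.95.255.255) -> em1
  45.89.0.0/17 (45.89.0.0 - 45.89.127.255) -> ge-0/0/4
  45.89.72.0/21 (45.89.72.0 - 45.89.79.255) -> em5
More-specific entries that do NOT match:
  45.89.74.184/29 (45.89.74.184 - 45.89.74.191) does not contain 45.89.74.255
  45.89.74.240/29 (45.89.74.240 - 45.89.74.247) does not contain 45.89.74.255
  45.89.74.160/27 (45.89.74.160 - 45.89.74.191) does not contain 45.89.74.255
  45.89.74.96/27 (45.89.74.96 - 45.89.74.127) does not contain 45.89.74.255
  45.89.72.0/24 (45.89.72.0 - 45.89.72.255) does not contain 45.89.74.255
  45.89.72.0/23 (45.89.72.0 - 45.89.73.255) does not contain 45.89.74.255
Longest matching prefix is /21 -> interface em5.

em5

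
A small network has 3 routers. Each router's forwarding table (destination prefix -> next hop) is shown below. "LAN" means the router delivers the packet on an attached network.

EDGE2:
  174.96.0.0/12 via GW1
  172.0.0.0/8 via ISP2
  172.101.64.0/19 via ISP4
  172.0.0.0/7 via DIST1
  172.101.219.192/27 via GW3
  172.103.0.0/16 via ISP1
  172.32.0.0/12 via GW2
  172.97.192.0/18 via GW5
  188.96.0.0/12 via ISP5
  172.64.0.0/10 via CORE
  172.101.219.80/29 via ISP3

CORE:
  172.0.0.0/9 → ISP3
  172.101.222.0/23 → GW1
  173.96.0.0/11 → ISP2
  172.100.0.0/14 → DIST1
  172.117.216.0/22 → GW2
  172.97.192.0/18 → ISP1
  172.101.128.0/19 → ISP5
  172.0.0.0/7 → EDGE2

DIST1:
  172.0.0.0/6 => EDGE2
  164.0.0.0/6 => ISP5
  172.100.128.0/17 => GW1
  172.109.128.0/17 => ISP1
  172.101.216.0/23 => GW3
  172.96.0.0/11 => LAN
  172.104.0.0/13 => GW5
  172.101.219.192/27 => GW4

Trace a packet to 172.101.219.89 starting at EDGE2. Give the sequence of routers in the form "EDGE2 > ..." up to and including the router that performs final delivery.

EDGE2 > CORE > DIST1

At EDGE2: longest match for 172.101.219.89 is 172.64.0.0/10 -> CORE
At CORE: longest match for 172.101.219.89 is 172.100.0.0/14 -> DIST1
At DIST1: longest match for 172.101.219.89 is 172.96.0.0/11 -> LAN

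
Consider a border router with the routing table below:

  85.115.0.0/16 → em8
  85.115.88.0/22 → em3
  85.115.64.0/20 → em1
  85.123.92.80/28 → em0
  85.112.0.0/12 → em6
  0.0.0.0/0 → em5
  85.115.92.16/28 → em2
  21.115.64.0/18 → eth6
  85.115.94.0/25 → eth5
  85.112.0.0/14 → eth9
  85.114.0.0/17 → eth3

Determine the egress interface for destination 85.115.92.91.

Routes whose prefix contains 85.115.92.91:
  0.0.0.0/0 (default, matches everything) -> em5
  85.112.0.0/12 (85.112.0.0 - 85.127.255.255) -> em6
  85.112.0.0/14 (85.112.0.0 - 85.115.255.255) -> eth9
  85.115.0.0/16 (85.115.0.0 - 85.115.255.255) -> em8
More-specific entries that do NOT match:
  85.123.92.80/28 (85.123.92.80 - 85.123.92.95) does not contain 85.115.92.91
  85.115.92.16/28 (85.115.92.16 - 85.115.92.31) does not contain 85.115.92.91
  85.115.94.0/25 (85.115.94.0 - 85.115.94.127) does not contain 85.115.92.91
  85.115.88.0/22 (85.115.88.0 - 85.115.91.255) does not contain 85.115.92.91
  85.115.64.0/20 (85.115.64.0 - 85.115.79.255) does not contain 85.115.92.91
  21.115.64.0/18 (21.115.64.0 - 21.115.127.255) does not contain 85.115.92.91
  85.114.0.0/17 (85.114.0.0 - 85.114.127.255) does not contain 85.115.92.91
Longest matching prefix is /16 -> interface em8.

em8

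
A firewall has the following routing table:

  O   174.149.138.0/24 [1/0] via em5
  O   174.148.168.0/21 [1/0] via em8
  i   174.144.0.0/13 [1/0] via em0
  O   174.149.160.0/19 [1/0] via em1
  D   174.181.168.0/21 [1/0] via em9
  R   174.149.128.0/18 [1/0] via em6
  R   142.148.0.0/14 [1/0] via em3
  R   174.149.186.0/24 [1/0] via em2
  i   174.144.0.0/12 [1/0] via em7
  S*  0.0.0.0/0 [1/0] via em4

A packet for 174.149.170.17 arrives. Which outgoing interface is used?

em1

Routes whose prefix contains 174.149.170.17:
  0.0.0.0/0 (default, matches everything) -> em4
  174.144.0.0/12 (174.144.0.0 - 174.159.255.255) -> em7
  174.144.0.0/13 (174.144.0.0 - 174.151.255.255) -> em0
  174.149.128.0/18 (174.149.128.0 - 174.149.191.255) -> em6
  174.149.160.0/19 (174.149.160.0 - 174.149.191.255) -> em1
More-specific entries that do NOT match:
  174.149.138.0/24 (174.149.138.0 - 174.149.138.255) does not contain 174.149.170.17
  174.149.186.0/24 (174.149.186.0 - 174.149.186.255) does not contain 174.149.170.17
  174.148.168.0/21 (174.148.168.0 - 174.148.175.255) does not contain 174.149.170.17
  174.181.168.0/21 (174.181.168.0 - 174.181.175.255) does not contain 174.149.170.17
Longest matching prefix is /19 -> interface em1.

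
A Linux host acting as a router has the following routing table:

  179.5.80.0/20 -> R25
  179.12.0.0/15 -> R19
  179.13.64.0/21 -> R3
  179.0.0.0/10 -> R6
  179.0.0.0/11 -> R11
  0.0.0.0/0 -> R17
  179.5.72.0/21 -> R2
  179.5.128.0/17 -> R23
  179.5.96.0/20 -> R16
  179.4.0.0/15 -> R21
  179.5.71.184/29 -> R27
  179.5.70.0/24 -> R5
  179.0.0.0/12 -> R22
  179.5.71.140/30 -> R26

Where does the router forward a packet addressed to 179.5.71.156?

R21

Routes whose prefix contains 179.5.71.156:
  0.0.0.0/0 (default, matches everything) -> R17
  179.0.0.0/10 (179.0.0.0 - 179.63.255.255) -> R6
  179.0.0.0/11 (179.0.0.0 - 179.31.255.255) -> R11
  179.0.0.0/12 (179.0.0.0 - 179.15.255.255) -> R22
  179.4.0.0/15 (179.4.0.0 - 179.5.255.255) -> R21
More-specific entries that do NOT match:
  179.5.71.140/30 (179.5.71.140 - 179.5.71.143) does not contain 179.5.71.156
  179.5.71.184/29 (179.5.71.184 - 179.5.71.191) does not contain 179.5.71.156
  179.5.70.0/24 (179.5.70.0 - 179.5.70.255) does not contain 179.5.71.156
  179.13.64.0/21 (179.13.64.0 - 179.13.71.255) does not contain 179.5.71.156
  179.5.72.0/21 (179.5.72.0 - 179.5.79.255) does not contain 179.5.71.156
  179.5.80.0/20 (179.5.80.0 - 179.5.95.255) does not contain 179.5.71.156
  179.5.96.0/20 (179.5.96.0 - 179.5.111.255) does not contain 179.5.71.156
  179.5.128.0/17 (179.5.128.0 - 179.5.255.255) does not contain 179.5.71.156
Longest matching prefix is /15 -> next hop R21.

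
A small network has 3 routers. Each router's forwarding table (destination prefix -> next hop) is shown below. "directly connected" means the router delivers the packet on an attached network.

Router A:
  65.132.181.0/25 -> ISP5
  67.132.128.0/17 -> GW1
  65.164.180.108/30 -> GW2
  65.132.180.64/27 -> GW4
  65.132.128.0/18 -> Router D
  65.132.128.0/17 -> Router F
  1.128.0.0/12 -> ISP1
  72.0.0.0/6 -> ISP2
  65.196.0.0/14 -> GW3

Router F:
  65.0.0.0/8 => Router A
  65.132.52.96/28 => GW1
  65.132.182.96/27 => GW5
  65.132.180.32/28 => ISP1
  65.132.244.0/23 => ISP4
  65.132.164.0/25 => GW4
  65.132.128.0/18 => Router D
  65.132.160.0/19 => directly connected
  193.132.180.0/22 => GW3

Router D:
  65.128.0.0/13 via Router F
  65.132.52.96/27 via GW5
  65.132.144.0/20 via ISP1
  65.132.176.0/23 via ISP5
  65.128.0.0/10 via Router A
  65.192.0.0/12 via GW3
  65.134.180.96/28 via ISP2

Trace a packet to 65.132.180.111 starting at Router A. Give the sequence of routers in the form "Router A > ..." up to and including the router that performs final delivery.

Router A > Router D > Router F

At Router A: longest match for 65.132.180.111 is 65.132.128.0/18 -> Router D
At Router D: longest match for 65.132.180.111 is 65.128.0.0/13 -> Router F
At Router F: longest match for 65.132.180.111 is 65.132.160.0/19 -> directly connected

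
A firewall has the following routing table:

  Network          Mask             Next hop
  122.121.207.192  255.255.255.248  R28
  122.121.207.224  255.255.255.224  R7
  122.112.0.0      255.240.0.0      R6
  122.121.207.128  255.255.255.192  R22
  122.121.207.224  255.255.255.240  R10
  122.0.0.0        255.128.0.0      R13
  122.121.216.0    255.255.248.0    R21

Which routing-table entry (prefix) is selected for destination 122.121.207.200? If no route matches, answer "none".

Entries matching 122.121.207.200:
  122.0.0.0/9 (122.0.0.0 - 122.127.255.255)
  122.112.0.0/12 (122.112.0.0 - 122.127.255.255)
Most specific is 122.112.0.0/12.

122.112.0.0/12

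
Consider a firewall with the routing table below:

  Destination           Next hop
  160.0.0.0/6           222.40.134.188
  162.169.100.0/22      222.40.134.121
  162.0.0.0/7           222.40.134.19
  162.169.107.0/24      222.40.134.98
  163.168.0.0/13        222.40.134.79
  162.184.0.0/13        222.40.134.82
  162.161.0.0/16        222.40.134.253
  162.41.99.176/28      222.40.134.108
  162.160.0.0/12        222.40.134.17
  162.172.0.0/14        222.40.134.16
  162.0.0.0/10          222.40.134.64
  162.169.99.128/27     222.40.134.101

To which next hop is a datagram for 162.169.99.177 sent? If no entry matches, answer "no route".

222.40.134.17

Routes whose prefix contains 162.169.99.177:
  160.0.0.0/6 (160.0.0.0 - 163.255.255.255) -> 222.40.134.188
  162.0.0.0/7 (162.0.0.0 - 163.255.255.255) -> 222.40.134.19
  162.160.0.0/12 (162.160.0.0 - 162.175.255.255) -> 222.40.134.17
More-specific entries that do NOT match:
  162.41.99.176/28 (162.41.99.176 - 162.41.99.191) does not contain 162.169.99.177
  162.169.99.128/27 (162.169.99.128 - 162.169.99.159) does not contain 162.169.99.177
  162.169.107.0/24 (162.169.107.0 - 162.169.107.255) does not contain 162.169.99.177
  162.169.100.0/22 (162.169.100.0 - 162.169.103.255) does not contain 162.169.99.177
  162.161.0.0/16 (162.161.0.0 - 162.161.255.255) does not contain 162.169.99.177
  162.172.0.0/14 (162.172.0.0 - 162.175.255.255) does not contain 162.169.99.177
  163.168.0.0/13 (163.168.0.0 - 163.175.255.255) does not contain 162.169.99.177
  162.184.0.0/13 (162.184.0.0 - 162.191.255.255) does not contain 162.169.99.177
Longest matching prefix is /12 -> next hop 222.40.134.17.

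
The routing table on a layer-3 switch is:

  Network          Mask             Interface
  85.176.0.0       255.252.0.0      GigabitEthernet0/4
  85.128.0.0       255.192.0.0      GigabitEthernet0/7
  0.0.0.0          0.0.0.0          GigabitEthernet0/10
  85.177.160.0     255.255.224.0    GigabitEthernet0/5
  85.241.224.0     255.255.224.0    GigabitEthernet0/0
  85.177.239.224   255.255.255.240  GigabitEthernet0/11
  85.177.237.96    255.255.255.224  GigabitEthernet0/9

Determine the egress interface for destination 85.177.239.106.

GigabitEthernet0/4

Routes whose prefix contains 85.177.239.106:
  0.0.0.0/0 (default, matches everything) -> GigabitEthernet0/10
  85.128.0.0/10 (85.128.0.0 - 85.191.255.255) -> GigabitEthernet0/7
  85.176.0.0/14 (85.176.0.0 - 85.179.255.255) -> GigabitEthernet0/4
More-specific entries that do NOT match:
  85.177.239.224/28 (85.177.239.224 - 85.177.239.239) does not contain 85.177.239.106
  85.177.237.96/27 (85.177.237.96 - 85.177.237.127) does not contain 85.177.239.106
  85.177.160.0/19 (85.177.160.0 - 85.177.191.255) does not contain 85.177.239.106
  85.241.224.0/19 (85.241.224.0 - 85.241.255.255) does not contain 85.177.239.106
Longest matching prefix is /14 -> interface GigabitEthernet0/4.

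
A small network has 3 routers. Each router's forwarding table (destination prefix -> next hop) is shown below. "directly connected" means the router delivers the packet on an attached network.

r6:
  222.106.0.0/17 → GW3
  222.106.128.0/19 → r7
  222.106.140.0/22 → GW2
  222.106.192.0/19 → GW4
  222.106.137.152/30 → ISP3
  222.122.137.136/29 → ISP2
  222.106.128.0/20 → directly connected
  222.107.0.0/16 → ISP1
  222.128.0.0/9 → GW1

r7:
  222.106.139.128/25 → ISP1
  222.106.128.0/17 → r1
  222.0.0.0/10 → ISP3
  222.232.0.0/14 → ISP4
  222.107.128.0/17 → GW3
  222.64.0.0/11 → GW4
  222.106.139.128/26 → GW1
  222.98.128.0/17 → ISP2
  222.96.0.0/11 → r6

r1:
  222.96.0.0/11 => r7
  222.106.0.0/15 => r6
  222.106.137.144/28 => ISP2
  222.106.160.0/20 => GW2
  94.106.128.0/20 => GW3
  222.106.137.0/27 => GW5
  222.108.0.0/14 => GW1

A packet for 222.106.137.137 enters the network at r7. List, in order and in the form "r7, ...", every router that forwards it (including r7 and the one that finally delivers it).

r7, r1, r6

At r7: longest match for 222.106.137.137 is 222.106.128.0/17 -> r1
At r1: longest match for 222.106.137.137 is 222.106.0.0/15 -> r6
At r6: longest match for 222.106.137.137 is 222.106.128.0/20 -> directly connected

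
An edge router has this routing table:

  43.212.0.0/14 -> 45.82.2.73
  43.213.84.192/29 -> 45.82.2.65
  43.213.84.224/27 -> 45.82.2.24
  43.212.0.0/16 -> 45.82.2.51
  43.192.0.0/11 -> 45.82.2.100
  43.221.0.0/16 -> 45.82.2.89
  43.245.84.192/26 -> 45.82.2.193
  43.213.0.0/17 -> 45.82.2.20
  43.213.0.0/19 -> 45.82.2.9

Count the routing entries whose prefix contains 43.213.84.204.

Prefixes containing 43.213.84.204:
  43.192.0.0/11 (43.192.0.0 - 43.223.255.255)
  43.212.0.0/14 (43.212.0.0 - 43.215.255.255)
  43.213.0.0/17 (43.213.0.0 - 43.213.127.255)
Total matching entries: 3.

3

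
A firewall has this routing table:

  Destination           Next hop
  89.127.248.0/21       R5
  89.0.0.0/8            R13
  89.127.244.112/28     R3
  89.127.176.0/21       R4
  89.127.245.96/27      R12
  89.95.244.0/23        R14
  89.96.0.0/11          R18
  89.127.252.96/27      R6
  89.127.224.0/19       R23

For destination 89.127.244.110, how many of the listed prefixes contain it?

Prefixes containing 89.127.244.110:
  89.0.0.0/8 (89.0.0.0 - 89.255.255.255)
  89.96.0.0/11 (89.96.0.0 - 89.127.255.255)
  89.127.224.0/19 (89.127.224.0 - 89.127.255.255)
Total matching entries: 3.

3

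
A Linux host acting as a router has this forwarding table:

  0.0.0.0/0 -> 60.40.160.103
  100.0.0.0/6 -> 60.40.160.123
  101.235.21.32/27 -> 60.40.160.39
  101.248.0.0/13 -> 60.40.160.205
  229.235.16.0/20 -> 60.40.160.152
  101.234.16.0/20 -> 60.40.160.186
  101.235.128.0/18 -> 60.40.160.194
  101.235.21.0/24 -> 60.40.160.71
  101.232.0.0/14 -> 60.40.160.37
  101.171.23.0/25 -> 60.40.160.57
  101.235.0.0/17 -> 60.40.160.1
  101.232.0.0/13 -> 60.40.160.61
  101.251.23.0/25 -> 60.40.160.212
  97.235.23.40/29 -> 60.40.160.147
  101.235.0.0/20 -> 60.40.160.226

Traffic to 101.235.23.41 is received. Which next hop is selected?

60.40.160.1

Routes whose prefix contains 101.235.23.41:
  0.0.0.0/0 (default, matches everything) -> 60.40.160.103
  100.0.0.0/6 (100.0.0.0 - 103.255.255.255) -> 60.40.160.123
  101.232.0.0/13 (101.232.0.0 - 101.239.255.255) -> 60.40.160.61
  101.232.0.0/14 (101.232.0.0 - 101.235.255.255) -> 60.40.160.37
  101.235.0.0/17 (101.235.0.0 - 101.235.127.255) -> 60.40.160.1
More-specific entries that do NOT match:
  97.235.23.40/29 (97.235.23.40 - 97.235.23.47) does not contain 101.235.23.41
  101.235.21.32/27 (101.235.21.32 - 101.235.21.63) does not contain 101.235.23.41
  101.171.23.0/25 (101.171.23.0 - 101.171.23.127) does not contain 101.235.23.41
  101.251.23.0/25 (101.251.23.0 - 101.251.23.127) does not contain 101.235.23.41
  101.235.21.0/24 (101.235.21.0 - 101.235.21.255) does not contain 101.235.23.41
  229.235.16.0/20 (229.235.16.0 - 229.235.31.255) does not contain 101.235.23.41
  101.234.16.0/20 (101.234.16.0 - 101.234.31.255) does not contain 101.235.23.41
  101.235.0.0/20 (101.235.0.0 - 101.235.15.255) does not contain 101.235.23.41
  101.235.128.0/18 (101.235.128.0 - 101.235.191.255) does not contain 101.235.23.41
Longest matching prefix is /17 -> next hop 60.40.160.1.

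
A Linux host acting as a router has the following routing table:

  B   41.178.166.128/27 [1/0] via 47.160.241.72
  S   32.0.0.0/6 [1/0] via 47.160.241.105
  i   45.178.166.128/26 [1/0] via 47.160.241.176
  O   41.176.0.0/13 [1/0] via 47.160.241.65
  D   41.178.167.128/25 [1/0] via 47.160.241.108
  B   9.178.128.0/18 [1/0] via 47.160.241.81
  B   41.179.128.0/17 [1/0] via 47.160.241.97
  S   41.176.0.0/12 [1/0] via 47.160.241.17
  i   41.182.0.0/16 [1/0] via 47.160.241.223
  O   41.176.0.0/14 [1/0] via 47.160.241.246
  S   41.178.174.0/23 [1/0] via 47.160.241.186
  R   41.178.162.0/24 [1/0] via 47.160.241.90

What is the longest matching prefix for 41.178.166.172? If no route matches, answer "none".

Entries matching 41.178.166.172:
  41.176.0.0/12 (41.176.0.0 - 41.191.255.255)
  41.176.0.0/13 (41.176.0.0 - 41.183.255.255)
  41.176.0.0/14 (41.176.0.0 - 41.179.255.255)
Most specific is 41.176.0.0/14.

41.176.0.0/14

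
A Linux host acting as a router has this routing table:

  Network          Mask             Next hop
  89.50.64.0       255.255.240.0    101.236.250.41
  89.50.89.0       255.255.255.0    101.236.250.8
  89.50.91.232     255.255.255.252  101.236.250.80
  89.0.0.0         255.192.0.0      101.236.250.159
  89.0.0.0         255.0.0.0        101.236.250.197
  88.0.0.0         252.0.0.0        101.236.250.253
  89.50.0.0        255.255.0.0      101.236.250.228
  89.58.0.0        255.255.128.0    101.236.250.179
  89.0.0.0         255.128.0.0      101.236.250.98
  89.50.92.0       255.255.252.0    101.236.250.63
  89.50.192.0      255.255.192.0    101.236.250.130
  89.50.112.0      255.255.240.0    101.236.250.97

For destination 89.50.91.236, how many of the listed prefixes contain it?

5

Prefixes containing 89.50.91.236:
  88.0.0.0/6 (88.0.0.0 - 91.255.255.255)
  89.0.0.0/8 (89.0.0.0 - 89.255.255.255)
  89.0.0.0/9 (89.0.0.0 - 89.127.255.255)
  89.0.0.0/10 (89.0.0.0 - 89.63.255.255)
  89.50.0.0/16 (89.50.0.0 - 89.50.255.255)
Total matching entries: 5.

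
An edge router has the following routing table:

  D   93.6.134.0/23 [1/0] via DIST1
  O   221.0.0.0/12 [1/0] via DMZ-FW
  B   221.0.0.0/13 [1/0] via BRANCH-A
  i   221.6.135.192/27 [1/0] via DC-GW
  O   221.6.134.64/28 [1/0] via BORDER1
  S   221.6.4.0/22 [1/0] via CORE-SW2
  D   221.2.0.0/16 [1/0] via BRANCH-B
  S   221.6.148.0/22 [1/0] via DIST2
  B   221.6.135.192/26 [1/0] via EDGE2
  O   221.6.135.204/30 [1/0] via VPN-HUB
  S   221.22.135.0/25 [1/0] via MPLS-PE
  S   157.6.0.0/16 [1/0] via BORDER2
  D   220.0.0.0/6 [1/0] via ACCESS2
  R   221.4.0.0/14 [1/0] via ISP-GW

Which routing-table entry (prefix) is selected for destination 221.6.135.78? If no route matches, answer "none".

221.4.0.0/14

Entries matching 221.6.135.78:
  220.0.0.0/6 (220.0.0.0 - 223.255.255.255)
  221.0.0.0/12 (221.0.0.0 - 221.15.255.255)
  221.0.0.0/13 (221.0.0.0 - 221.7.255.255)
  221.4.0.0/14 (221.4.0.0 - 221.7.255.255)
Most specific is 221.4.0.0/14.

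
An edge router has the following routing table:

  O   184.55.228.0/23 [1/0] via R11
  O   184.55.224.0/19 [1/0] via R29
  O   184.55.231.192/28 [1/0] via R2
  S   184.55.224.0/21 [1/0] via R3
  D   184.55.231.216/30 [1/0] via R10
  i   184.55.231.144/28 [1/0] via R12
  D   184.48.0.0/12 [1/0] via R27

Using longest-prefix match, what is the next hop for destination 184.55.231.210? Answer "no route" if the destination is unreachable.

R3

Routes whose prefix contains 184.55.231.210:
  184.48.0.0/12 (184.48.0.0 - 184.63.255.255) -> R27
  184.55.224.0/19 (184.55.224.0 - 184.55.255.255) -> R29
  184.55.224.0/21 (184.55.224.0 - 184.55.231.255) -> R3
More-specific entries that do NOT match:
  184.55.231.216/30 (184.55.231.216 - 184.55.231.219) does not contain 184.55.231.210
  184.55.231.192/28 (184.55.231.192 - 184.55.231.207) does not contain 184.55.231.210
  184.55.231.144/28 (184.55.231.144 - 184.55.231.159) does not contain 184.55.231.210
  184.55.228.0/23 (184.55.228.0 - 184.55.229.255) does not contain 184.55.231.210
Longest matching prefix is /21 -> next hop R3.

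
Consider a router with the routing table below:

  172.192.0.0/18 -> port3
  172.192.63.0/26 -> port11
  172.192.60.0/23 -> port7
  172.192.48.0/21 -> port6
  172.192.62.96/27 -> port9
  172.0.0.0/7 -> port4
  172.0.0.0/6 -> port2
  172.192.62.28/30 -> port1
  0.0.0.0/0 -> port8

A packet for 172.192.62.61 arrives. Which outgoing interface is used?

Routes whose prefix contains 172.192.62.61:
  0.0.0.0/0 (default, matches everything) -> port8
  172.0.0.0/6 (172.0.0.0 - 175.255.255.255) -> port2
  172.0.0.0/7 (172.0.0.0 - 173.255.255.255) -> port4
  172.192.0.0/18 (172.192.0.0 - 172.192.63.255) -> port3
More-specific entries that do NOT match:
  172.192.62.28/30 (172.192.62.28 - 172.192.62.31) does not contain 172.192.62.61
  172.192.62.96/27 (172.192.62.96 - 172.192.62.127) does not contain 172.192.62.61
  172.192.63.0/26 (172.192.63.0 - 172.192.63.63) does not contain 172.192.62.61
  172.192.60.0/23 (172.192.60.0 - 172.192.61.255) does not contain 172.192.62.61
  172.192.48.0/21 (172.192.48.0 - 172.192.55.255) does not contain 172.192.62.61
Longest matching prefix is /18 -> interface port3.

port3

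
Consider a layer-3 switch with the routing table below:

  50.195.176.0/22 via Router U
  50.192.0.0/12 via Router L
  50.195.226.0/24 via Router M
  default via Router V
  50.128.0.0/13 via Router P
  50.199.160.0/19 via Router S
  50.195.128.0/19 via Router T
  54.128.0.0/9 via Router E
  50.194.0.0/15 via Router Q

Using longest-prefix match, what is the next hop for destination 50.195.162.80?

Router Q

Routes whose prefix contains 50.195.162.80:
  0.0.0.0/0 (default, matches everything) -> Router V
  50.192.0.0/12 (50.192.0.0 - 50.207.255.255) -> Router L
  50.194.0.0/15 (50.194.0.0 - 50.195.255.255) -> Router Q
More-specific entries that do NOT match:
  50.195.226.0/24 (50.195.226.0 - 50.195.226.255) does not contain 50.195.162.80
  50.195.176.0/22 (50.195.176.0 - 50.195.179.255) does not contain 50.195.162.80
  50.199.160.0/19 (50.199.160.0 - 50.199.191.255) does not contain 50.195.162.80
  50.195.128.0/19 (50.195.128.0 - 50.195.159.255) does not contain 50.195.162.80
Longest matching prefix is /15 -> next hop Router Q.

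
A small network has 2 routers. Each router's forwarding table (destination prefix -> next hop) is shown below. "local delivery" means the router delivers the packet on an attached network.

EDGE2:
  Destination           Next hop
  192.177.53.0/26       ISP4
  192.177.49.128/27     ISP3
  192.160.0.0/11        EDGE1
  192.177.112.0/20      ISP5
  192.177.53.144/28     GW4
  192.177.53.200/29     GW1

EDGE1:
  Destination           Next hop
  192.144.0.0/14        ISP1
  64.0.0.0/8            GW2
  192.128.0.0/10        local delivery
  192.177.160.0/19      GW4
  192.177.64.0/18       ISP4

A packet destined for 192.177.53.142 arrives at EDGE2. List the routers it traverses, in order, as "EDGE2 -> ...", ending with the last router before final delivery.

EDGE2 -> EDGE1

At EDGE2: longest match for 192.177.53.142 is 192.160.0.0/11 -> EDGE1
At EDGE1: longest match for 192.177.53.142 is 192.128.0.0/10 -> local delivery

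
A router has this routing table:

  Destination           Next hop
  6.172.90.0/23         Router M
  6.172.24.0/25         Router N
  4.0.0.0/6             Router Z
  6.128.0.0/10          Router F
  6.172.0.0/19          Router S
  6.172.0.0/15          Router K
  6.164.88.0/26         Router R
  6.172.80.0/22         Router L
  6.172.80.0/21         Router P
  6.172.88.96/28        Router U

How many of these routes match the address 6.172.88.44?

Prefixes containing 6.172.88.44:
  4.0.0.0/6 (4.0.0.0 - 7.255.255.255)
  6.128.0.0/10 (6.128.0.0 - 6.191.255.255)
  6.172.0.0/15 (6.172.0.0 - 6.173.255.255)
Total matching entries: 3.

3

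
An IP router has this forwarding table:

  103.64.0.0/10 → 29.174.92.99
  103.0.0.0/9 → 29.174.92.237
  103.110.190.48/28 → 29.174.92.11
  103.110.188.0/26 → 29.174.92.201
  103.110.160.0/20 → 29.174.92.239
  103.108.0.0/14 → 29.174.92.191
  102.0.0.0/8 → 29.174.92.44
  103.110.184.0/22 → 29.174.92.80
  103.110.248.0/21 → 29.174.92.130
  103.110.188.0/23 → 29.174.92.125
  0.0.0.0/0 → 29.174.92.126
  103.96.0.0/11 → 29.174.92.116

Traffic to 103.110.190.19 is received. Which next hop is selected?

29.174.92.191

Routes whose prefix contains 103.110.190.19:
  0.0.0.0/0 (default, matches everything) -> 29.174.92.126
  103.0.0.0/9 (103.0.0.0 - 103.127.255.255) -> 29.174.92.237
  103.64.0.0/10 (103.64.0.0 - 103.127.255.255) -> 29.174.92.99
  103.96.0.0/11 (103.96.0.0 - 103.127.255.255) -> 29.174.92.116
  103.108.0.0/14 (103.108.0.0 - 103.111.255.255) -> 29.174.92.191
More-specific entries that do NOT match:
  103.110.190.48/28 (103.110.190.48 - 103.110.190.63) does not contain 103.110.190.19
  103.110.188.0/26 (103.110.188.0 - 103.110.188.63) does not contain 103.110.190.19
  103.110.188.0/23 (103.110.188.0 - 103.110.189.255) does not contain 103.110.190.19
  103.110.184.0/22 (103.110.184.0 - 103.110.187.255) does not contain 103.110.190.19
  103.110.248.0/21 (103.110.248.0 - 103.110.255.255) does not contain 103.110.190.19
  103.110.160.0/20 (103.110.160.0 - 103.110.175.255) does not contain 103.110.190.19
Longest matching prefix is /14 -> next hop 29.174.92.191.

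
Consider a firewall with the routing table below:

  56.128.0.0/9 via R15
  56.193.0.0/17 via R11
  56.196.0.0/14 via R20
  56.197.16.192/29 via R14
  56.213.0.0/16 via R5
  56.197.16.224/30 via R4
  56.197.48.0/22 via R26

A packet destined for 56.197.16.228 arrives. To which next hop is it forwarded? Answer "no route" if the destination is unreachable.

R20

Routes whose prefix contains 56.197.16.228:
  56.128.0.0/9 (56.128.0.0 - 56.255.255.255) -> R15
  56.196.0.0/14 (56.196.0.0 - 56.199.255.255) -> R20
More-specific entries that do NOT match:
  56.197.16.224/30 (56.197.16.224 - 56.197.16.227) does not contain 56.197.16.228
  56.197.16.192/29 (56.197.16.192 - 56.197.16.199) does not contain 56.197.16.228
  56.197.48.0/22 (56.197.48.0 - 56.197.51.255) does not contain 56.197.16.228
  56.193.0.0/17 (56.193.0.0 - 56.193.127.255) does not contain 56.197.16.228
  56.213.0.0/16 (56.213.0.0 - 56.213.255.255) does not contain 56.197.16.228
Longest matching prefix is /14 -> next hop R20.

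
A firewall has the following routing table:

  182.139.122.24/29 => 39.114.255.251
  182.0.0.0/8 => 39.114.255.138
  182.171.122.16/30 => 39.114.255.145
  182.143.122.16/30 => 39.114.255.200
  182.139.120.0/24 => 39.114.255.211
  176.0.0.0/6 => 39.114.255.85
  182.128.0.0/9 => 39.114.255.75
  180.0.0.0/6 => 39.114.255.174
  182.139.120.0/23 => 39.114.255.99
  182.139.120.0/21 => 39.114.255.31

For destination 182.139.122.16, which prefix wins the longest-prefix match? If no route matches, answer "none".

Entries matching 182.139.122.16:
  180.0.0.0/6 (180.0.0.0 - 183.255.255.255)
  182.0.0.0/8 (182.0.0.0 - 182.255.255.255)
  182.128.0.0/9 (182.128.0.0 - 182.255.255.255)
  182.139.120.0/21 (182.139.120.0 - 182.139.127.255)
Most specific is 182.139.120.0/21.

182.139.120.0/21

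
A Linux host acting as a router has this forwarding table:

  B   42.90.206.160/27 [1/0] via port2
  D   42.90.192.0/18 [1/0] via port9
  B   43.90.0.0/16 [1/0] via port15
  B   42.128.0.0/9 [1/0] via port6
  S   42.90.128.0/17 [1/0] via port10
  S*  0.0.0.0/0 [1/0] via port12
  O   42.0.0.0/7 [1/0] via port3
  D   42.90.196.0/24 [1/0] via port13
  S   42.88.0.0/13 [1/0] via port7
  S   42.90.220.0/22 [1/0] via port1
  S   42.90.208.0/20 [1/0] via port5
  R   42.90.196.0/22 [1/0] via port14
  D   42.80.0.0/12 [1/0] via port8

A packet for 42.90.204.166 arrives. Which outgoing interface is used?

port9

Routes whose prefix contains 42.90.204.166:
  0.0.0.0/0 (default, matches everything) -> port12
  42.0.0.0/7 (42.0.0.0 - 43.255.255.255) -> port3
  42.80.0.0/12 (42.80.0.0 - 42.95.255.255) -> port8
  42.88.0.0/13 (42.88.0.0 - 42.95.255.255) -> port7
  42.90.128.0/17 (42.90.128.0 - 42.90.255.255) -> port10
  42.90.192.0/18 (42.90.192.0 - 42.90.255.255) -> port9
More-specific entries that do NOT match:
  42.90.206.160/27 (42.90.206.160 - 42.90.206.191) does not contain 42.90.204.166
  42.90.196.0/24 (42.90.196.0 - 42.90.196.255) does not contain 42.90.204.166
  42.90.220.0/22 (42.90.220.0 - 42.90.223.255) does not contain 42.90.204.166
  42.90.196.0/22 (42.90.196.0 - 42.90.199.255) does not contain 42.90.204.166
  42.90.208.0/20 (42.90.208.0 - 42.90.223.255) does not contain 42.90.204.166
Longest matching prefix is /18 -> interface port9.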